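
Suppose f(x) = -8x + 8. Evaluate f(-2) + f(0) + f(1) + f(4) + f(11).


f(-2) = 24
f(0) = 8
f(1) = 0
f(4) = -24
f(11) = -80
Sum = -72

-72


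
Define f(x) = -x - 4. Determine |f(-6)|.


f(-6) = 2
|2| = 2

2


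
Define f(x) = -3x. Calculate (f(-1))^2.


f(-1) = 3
(3)^2 = 9

9


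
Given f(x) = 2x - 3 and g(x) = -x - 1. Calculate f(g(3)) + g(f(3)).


f(g(3)) = -11
g(f(3)) = -4
Sum = -15

-15


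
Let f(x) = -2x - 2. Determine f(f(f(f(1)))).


f(1) = -4
f(-4) = 6
f(6) = -14
f(-14) = 26

26


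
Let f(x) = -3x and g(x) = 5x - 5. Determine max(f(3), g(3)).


10


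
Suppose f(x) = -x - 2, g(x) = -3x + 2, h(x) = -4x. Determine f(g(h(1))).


h(1) = -4
g(-4) = 14
f(14) = -16

-16


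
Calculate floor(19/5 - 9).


-6


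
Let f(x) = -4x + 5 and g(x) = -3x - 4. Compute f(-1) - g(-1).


f(-1) = 9
g(-1) = -1
Difference = 10

10


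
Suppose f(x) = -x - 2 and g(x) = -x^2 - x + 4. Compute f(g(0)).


g(0) = 4
f(4) = -6

-6


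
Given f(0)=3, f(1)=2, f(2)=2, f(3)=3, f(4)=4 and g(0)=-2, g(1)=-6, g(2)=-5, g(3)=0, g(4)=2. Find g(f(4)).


2


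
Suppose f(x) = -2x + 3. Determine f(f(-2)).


f(-2) = 7
f(7) = -11

-11


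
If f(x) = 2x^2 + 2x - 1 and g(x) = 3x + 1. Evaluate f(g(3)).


g(3) = 10
f(10) = 2*(10)^2 + 2*(10) - 1 = 219

219


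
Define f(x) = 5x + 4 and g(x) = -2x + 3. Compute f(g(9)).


-71


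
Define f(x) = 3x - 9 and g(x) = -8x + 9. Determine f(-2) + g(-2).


10


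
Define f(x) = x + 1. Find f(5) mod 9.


f(5) = 6
6 mod 9 = 6

6


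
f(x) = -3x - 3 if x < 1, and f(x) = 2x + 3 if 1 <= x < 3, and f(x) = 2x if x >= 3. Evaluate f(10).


10 satisfies x >= 3
f(10) = 20

20


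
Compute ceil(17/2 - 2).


17/2 = 8.5
8.5 - 2 = 6.5
ceil(6.5) = 7

7


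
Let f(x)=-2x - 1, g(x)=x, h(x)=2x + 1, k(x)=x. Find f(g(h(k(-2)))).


5


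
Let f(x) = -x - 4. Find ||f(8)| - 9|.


f(8) = -12
|-12| = 12
|12 - 9| = 3

3


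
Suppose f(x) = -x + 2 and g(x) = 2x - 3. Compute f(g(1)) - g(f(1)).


f(g(1)) = 3
g(f(1)) = -1
Difference = 4

4


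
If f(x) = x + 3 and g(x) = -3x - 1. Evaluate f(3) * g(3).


f(3) = 6
g(3) = -10
Product = -60

-60


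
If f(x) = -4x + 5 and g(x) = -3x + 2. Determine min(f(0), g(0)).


f(0) = 5
g(0) = 2
min = 2

2


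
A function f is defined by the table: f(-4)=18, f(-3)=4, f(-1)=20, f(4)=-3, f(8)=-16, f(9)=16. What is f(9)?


16


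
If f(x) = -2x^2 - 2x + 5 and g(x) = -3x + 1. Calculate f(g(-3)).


g(-3) = 10
f(10) = (-2)*(10)^2 - 2*(10) + 5 = -215

-215


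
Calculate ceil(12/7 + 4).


12/7 = 1.7143
1.7143 + 4 = 5.7143
ceil(5.7143) = 6

6


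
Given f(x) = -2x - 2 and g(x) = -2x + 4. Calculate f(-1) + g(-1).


f(-1) = 0
g(-1) = 6
Sum = 6

6


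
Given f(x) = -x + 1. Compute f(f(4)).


f(4) = -3
f(-3) = 4

4


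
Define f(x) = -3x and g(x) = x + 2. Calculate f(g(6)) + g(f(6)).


f(g(6)) = -24
g(f(6)) = -16
Sum = -40

-40


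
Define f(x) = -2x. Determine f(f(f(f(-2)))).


f(-2) = 4
f(4) = -8
f(-8) = 16
f(16) = -32

-32


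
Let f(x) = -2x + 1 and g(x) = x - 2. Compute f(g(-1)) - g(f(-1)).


f(g(-1)) = 7
g(f(-1)) = 1
Difference = 6

6


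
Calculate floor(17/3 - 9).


-4


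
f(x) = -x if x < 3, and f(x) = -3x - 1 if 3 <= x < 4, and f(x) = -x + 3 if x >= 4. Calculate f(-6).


-6 satisfies x < 3
f(-6) = 6

6


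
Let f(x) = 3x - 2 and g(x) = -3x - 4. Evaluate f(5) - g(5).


32


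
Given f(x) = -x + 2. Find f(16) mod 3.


1


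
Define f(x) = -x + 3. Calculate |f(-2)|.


f(-2) = 5
|5| = 5

5


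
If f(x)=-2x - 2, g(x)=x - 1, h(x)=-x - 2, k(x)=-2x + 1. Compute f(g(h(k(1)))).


k(1) = -1
h(-1) = -1
g(-1) = -2
f(-2) = 2

2


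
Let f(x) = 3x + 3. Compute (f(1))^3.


216


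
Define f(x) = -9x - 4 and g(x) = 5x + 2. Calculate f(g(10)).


g(10) = 52
f(52) = -472

-472


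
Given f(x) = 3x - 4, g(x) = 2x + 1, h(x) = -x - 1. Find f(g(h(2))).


h(2) = -3
g(-3) = -5
f(-5) = -19

-19


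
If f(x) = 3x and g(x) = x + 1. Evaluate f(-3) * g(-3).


f(-3) = -9
g(-3) = -2
Product = 18

18


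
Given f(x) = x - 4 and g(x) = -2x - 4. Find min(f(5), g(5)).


-14


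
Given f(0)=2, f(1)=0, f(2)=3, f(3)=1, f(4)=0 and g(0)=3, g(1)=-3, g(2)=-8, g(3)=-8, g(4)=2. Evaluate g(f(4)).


f(4) = 0
g(0) = 3

3


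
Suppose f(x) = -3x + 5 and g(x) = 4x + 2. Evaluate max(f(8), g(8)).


34


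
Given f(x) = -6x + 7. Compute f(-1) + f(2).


f(-1) = 13
f(2) = -5
Sum = 8

8


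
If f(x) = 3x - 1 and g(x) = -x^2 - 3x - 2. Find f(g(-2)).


g(-2) = 0
f(0) = -1

-1


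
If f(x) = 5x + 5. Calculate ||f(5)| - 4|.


f(5) = 30
|30| = 30
|30 - 4| = 26

26


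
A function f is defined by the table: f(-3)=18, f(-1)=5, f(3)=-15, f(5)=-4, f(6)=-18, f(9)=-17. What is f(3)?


Reading from the table at x = 3

-15


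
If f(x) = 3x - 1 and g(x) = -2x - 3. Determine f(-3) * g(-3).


f(-3) = -10
g(-3) = 3
Product = -30

-30


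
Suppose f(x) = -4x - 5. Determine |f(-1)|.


f(-1) = -1
|-1| = 1

1


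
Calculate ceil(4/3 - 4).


4/3 = 1.3333
1.3333 - 4 = -2.6667
ceil(-2.6667) = -2

-2


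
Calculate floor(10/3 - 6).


10/3 = 3.3333
3.3333 - 6 = -2.6667
floor(-2.6667) = -3

-3


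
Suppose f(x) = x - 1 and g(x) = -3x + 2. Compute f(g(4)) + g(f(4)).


f(g(4)) = -11
g(f(4)) = -7
Sum = -18

-18


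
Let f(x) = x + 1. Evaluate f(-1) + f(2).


f(-1) = 0
f(2) = 3
Sum = 3

3


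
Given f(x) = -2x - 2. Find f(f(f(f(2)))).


42


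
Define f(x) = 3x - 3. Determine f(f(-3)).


f(-3) = -12
f(-12) = -39

-39


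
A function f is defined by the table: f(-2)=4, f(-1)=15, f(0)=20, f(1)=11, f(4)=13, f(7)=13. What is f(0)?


Reading from the table at x = 0

20


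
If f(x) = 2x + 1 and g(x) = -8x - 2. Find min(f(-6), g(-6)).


-11


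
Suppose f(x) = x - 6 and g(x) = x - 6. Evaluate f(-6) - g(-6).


f(-6) = -12
g(-6) = -12
Difference = 0

0


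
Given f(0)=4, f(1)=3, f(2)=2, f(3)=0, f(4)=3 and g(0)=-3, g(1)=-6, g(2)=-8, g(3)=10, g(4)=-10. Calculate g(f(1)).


f(1) = 3
g(3) = 10

10


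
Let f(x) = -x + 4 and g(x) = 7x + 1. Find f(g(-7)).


52


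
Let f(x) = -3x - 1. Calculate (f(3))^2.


f(3) = -10
(-10)^2 = 100

100


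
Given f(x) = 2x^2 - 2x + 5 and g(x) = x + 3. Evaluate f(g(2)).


45


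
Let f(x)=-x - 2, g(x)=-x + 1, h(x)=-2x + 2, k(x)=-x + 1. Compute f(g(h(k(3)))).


k(3) = -2
h(-2) = 6
g(6) = -5
f(-5) = 3

3


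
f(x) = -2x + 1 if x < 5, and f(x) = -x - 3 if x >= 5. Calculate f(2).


2 satisfies x < 5
f(2) = -3

-3


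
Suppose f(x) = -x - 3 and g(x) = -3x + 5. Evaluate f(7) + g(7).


-26


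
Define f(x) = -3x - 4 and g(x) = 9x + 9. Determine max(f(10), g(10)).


f(10) = -34
g(10) = 99
max = 99

99


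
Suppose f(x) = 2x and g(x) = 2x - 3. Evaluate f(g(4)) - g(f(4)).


f(g(4)) = 10
g(f(4)) = 13
Difference = -3

-3


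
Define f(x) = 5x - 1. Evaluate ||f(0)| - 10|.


f(0) = -1
|-1| = 1
|1 - 10| = 9

9


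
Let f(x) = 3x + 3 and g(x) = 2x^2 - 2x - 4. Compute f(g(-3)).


g(-3) = 20
f(20) = 63

63


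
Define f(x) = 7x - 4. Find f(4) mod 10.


4


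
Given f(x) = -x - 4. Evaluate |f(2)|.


f(2) = -6
|-6| = 6

6


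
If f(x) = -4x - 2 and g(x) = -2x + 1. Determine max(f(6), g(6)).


f(6) = -26
g(6) = -11
max = -11

-11


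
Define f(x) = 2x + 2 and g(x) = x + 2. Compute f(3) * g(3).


f(3) = 8
g(3) = 5
Product = 40

40


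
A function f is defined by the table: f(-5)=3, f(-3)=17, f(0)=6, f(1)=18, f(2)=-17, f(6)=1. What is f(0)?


Reading from the table at x = 0

6


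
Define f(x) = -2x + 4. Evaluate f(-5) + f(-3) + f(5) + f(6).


f(-5) = 14
f(-3) = 10
f(5) = -6
f(6) = -8
Sum = 10

10


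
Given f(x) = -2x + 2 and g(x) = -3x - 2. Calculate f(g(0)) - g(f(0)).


14


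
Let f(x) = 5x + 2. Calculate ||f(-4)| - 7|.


11


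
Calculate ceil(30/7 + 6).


30/7 = 4.2857
4.2857 + 6 = 10.2857
ceil(10.2857) = 11

11


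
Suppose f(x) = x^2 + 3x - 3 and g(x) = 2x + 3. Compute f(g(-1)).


g(-1) = 1
f(1) = 1*(1)^2 + 3*(1) - 3 = 1

1


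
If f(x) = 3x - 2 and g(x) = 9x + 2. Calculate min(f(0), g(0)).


f(0) = -2
g(0) = 2
min = -2

-2


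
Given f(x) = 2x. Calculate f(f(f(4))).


f(4) = 8
f(8) = 16
f(16) = 32

32


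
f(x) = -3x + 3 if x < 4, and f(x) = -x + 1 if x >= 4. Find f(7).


7 satisfies x >= 4
f(7) = -6

-6


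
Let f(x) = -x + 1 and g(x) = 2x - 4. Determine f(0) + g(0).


-3


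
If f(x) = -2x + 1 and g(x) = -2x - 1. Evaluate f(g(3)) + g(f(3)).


24


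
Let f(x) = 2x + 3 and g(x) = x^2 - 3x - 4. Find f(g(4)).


3


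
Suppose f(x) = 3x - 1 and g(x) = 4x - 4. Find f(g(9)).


95


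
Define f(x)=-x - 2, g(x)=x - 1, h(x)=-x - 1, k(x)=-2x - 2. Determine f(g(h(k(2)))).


k(2) = -6
h(-6) = 5
g(5) = 4
f(4) = -6

-6


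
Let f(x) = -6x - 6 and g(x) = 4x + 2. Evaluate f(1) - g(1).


f(1) = -12
g(1) = 6
Difference = -18

-18


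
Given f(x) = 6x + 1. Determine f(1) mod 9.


f(1) = 7
7 mod 9 = 7

7


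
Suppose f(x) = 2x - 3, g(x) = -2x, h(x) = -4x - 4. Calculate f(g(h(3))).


h(3) = -16
g(-16) = 32
f(32) = 61

61


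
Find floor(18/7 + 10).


18/7 = 2.5714
2.5714 + 10 = 12.5714
floor(12.5714) = 12

12


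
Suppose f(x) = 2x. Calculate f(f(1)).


f(1) = 2
f(2) = 4

4


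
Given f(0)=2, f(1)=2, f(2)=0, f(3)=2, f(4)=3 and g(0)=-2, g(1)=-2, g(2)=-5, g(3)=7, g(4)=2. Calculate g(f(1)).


f(1) = 2
g(2) = -5

-5


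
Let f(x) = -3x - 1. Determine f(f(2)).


20


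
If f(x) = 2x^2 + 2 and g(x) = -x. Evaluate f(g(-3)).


g(-3) = 3
f(3) = 2*(3)^2 + 2 = 20

20


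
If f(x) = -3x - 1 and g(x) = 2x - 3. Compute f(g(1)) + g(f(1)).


f(g(1)) = 2
g(f(1)) = -11
Sum = -9

-9


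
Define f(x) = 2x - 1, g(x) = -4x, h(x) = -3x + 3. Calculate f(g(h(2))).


h(2) = -3
g(-3) = 12
f(12) = 23

23


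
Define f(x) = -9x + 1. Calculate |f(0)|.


f(0) = 1
|1| = 1

1


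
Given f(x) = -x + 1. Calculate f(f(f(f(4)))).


4


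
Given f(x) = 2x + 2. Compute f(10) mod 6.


4


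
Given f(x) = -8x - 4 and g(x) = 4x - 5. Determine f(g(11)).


g(11) = 39
f(39) = -316

-316


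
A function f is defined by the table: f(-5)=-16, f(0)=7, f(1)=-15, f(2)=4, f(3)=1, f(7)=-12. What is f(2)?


Reading from the table at x = 2

4


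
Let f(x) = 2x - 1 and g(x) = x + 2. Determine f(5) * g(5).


63


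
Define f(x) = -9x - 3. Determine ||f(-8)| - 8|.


f(-8) = 69
|69| = 69
|69 - 8| = 61

61


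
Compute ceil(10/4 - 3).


10/4 = 2.5
2.5 - 3 = -0.5
ceil(-0.5) = 0

0


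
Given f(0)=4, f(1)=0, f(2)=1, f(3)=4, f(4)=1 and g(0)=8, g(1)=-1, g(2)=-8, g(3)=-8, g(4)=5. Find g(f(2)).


f(2) = 1
g(1) = -1

-1


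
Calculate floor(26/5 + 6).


26/5 = 5.2
5.2 + 6 = 11.2
floor(11.2) = 11

11


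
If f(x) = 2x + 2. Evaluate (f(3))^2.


f(3) = 8
(8)^2 = 64

64


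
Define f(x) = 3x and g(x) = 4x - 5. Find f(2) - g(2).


3


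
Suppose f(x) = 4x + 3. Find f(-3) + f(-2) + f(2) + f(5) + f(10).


f(-3) = -9
f(-2) = -5
f(2) = 11
f(5) = 23
f(10) = 43
Sum = 63

63


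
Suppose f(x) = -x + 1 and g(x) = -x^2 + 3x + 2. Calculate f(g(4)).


g(4) = -2
f(-2) = 3

3


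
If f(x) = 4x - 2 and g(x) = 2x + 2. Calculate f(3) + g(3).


f(3) = 10
g(3) = 8
Sum = 18

18


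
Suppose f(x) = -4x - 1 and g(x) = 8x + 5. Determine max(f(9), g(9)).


f(9) = -37
g(9) = 77
max = 77

77


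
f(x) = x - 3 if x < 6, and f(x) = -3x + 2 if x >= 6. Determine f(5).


2


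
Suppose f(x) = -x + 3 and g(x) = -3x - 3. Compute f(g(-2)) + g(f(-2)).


f(g(-2)) = 0
g(f(-2)) = -18
Sum = -18

-18


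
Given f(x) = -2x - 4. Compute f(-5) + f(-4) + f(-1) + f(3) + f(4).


-14


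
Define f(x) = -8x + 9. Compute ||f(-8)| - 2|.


f(-8) = 73
|73| = 73
|73 - 2| = 71

71


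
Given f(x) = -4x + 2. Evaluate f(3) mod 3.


f(3) = -10
-10 mod 3 = 2

2


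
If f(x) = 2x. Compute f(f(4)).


f(4) = 8
f(8) = 16

16


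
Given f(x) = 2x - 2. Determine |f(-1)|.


f(-1) = -4
|-4| = 4

4


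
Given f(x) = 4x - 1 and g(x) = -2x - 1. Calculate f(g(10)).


-85


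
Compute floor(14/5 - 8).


14/5 = 2.8
2.8 - 8 = -5.2
floor(-5.2) = -6

-6


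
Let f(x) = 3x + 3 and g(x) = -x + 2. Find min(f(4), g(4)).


f(4) = 15
g(4) = -2
min = -2

-2


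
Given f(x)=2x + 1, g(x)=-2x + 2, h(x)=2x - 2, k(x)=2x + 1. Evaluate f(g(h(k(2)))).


k(2) = 5
h(5) = 8
g(8) = -14
f(-14) = -27

-27


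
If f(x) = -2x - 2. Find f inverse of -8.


Solve -2x - 2 = -8
x = (-8 + 2) / (-2) = 3

3


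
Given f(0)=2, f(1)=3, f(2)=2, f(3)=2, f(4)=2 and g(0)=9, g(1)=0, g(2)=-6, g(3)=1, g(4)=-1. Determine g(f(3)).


f(3) = 2
g(2) = -6

-6


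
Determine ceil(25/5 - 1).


25/5 = 5
5 - 1 = 4
ceil(4) = 4

4


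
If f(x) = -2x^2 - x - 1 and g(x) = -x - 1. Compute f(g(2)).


-16


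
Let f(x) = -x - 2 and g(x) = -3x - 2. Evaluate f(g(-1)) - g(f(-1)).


-4


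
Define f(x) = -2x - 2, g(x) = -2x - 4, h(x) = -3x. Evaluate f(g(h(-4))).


54


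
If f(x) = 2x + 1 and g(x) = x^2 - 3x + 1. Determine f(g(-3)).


g(-3) = 19
f(19) = 39

39


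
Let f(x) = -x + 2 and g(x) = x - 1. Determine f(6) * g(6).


-20


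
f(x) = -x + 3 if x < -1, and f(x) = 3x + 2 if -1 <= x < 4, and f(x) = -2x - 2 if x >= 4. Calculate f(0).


0 satisfies -1 <= x < 4
f(0) = 2

2


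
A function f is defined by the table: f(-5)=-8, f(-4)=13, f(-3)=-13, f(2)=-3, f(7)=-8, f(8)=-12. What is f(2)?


Reading from the table at x = 2

-3


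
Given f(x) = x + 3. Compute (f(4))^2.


f(4) = 7
(7)^2 = 49

49


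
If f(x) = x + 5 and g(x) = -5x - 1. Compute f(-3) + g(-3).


f(-3) = 2
g(-3) = 14
Sum = 16

16


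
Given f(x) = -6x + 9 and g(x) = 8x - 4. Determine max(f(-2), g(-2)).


f(-2) = 21
g(-2) = -20
max = 21

21


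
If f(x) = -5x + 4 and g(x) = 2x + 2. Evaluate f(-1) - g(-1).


f(-1) = 9
g(-1) = 0
Difference = 9

9


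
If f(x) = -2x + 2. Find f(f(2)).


f(2) = -2
f(-2) = 6

6


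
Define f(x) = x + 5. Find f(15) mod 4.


0


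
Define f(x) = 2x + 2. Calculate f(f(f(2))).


f(2) = 6
f(6) = 14
f(14) = 30

30


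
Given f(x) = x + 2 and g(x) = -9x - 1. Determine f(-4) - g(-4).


-37


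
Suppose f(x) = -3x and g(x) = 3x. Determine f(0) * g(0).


f(0) = 0
g(0) = 0
Product = 0

0


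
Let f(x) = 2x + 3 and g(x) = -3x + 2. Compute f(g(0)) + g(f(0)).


0


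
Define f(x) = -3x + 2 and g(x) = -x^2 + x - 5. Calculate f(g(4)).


g(4) = -17
f(-17) = 53

53


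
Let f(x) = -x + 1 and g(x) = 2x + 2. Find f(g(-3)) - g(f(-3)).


f(g(-3)) = 5
g(f(-3)) = 10
Difference = -5

-5


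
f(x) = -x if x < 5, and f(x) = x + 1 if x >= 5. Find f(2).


2 satisfies x < 5
f(2) = -2

-2


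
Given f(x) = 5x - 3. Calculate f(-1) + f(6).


f(-1) = -8
f(6) = 27
Sum = 19

19


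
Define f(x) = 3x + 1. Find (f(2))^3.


f(2) = 7
(7)^3 = 343

343


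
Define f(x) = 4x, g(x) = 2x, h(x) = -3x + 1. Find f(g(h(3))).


h(3) = -8
g(-8) = -16
f(-16) = -64

-64


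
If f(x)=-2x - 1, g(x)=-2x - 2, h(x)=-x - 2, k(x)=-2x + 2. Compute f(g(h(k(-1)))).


-21


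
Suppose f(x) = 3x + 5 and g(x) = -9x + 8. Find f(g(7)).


g(7) = -55
f(-55) = -160

-160


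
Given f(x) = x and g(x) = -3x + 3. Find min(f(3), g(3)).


f(3) = 3
g(3) = -6
min = -6

-6


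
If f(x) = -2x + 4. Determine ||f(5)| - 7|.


f(5) = -6
|-6| = 6
|6 - 7| = 1

1


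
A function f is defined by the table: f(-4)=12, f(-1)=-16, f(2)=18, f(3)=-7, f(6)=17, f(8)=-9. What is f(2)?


18


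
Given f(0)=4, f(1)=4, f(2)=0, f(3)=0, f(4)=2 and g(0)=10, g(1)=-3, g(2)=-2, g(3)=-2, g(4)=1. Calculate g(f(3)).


f(3) = 0
g(0) = 10

10


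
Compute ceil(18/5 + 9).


13


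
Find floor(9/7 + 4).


9/7 = 1.2857
1.2857 + 4 = 5.2857
floor(5.2857) = 5

5


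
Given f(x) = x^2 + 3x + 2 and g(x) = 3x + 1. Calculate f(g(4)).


210


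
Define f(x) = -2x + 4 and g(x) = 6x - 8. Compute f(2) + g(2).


f(2) = 0
g(2) = 4
Sum = 4

4


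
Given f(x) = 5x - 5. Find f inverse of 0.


Solve 5x - 5 = 0
x = (0 + 5) / 5 = 1

1


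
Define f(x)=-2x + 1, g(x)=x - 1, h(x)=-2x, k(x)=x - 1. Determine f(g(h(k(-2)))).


-9


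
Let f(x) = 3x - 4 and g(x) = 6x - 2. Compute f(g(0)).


g(0) = -2
f(-2) = -10

-10


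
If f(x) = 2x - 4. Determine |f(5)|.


f(5) = 6
|6| = 6

6


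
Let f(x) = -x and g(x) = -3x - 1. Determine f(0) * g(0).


f(0) = 0
g(0) = -1
Product = 0

0


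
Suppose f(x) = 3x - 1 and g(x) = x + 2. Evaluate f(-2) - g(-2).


f(-2) = -7
g(-2) = 0
Difference = -7

-7


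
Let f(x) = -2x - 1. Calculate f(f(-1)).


f(-1) = 1
f(1) = -3

-3


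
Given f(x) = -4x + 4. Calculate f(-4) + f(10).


f(-4) = 20
f(10) = -36
Sum = -16

-16


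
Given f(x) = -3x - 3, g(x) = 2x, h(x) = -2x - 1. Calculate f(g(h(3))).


h(3) = -7
g(-7) = -14
f(-14) = 39

39


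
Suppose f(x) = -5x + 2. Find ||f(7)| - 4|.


f(7) = -33
|-33| = 33
|33 - 4| = 29

29


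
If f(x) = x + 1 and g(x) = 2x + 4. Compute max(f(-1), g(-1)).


f(-1) = 0
g(-1) = 2
max = 2

2


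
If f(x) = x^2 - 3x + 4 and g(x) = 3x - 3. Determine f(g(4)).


58


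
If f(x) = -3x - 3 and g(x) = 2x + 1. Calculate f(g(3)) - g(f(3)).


f(g(3)) = -24
g(f(3)) = -23
Difference = -1

-1


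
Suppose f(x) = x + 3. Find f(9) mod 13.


f(9) = 12
12 mod 13 = 12

12


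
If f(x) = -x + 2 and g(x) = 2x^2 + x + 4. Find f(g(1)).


g(1) = 7
f(7) = -5

-5


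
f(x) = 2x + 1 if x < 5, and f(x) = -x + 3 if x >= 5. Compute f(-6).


-6 satisfies x < 5
f(-6) = -11

-11


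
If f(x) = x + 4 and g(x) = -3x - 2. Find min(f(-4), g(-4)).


f(-4) = 0
g(-4) = 10
min = 0

0


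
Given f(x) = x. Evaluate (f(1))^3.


f(1) = 1
(1)^3 = 1

1


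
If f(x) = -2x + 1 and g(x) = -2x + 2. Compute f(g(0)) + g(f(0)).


f(g(0)) = -3
g(f(0)) = 0
Sum = -3

-3


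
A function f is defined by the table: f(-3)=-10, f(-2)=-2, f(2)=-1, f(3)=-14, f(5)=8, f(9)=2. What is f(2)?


Reading from the table at x = 2

-1


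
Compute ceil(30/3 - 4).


30/3 = 10
10 - 4 = 6
ceil(6) = 6

6


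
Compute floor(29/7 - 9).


29/7 = 4.1429
4.1429 - 9 = -4.8571
floor(-4.8571) = -5

-5


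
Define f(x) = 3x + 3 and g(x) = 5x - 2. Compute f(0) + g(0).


f(0) = 3
g(0) = -2
Sum = 1

1


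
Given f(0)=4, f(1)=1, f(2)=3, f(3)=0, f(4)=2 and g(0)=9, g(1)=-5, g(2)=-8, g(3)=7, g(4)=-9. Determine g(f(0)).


f(0) = 4
g(4) = -9

-9


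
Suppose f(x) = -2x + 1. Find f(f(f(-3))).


f(-3) = 7
f(7) = -13
f(-13) = 27

27


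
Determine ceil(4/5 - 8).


4/5 = 0.8
0.8 - 8 = -7.2
ceil(-7.2) = -7

-7


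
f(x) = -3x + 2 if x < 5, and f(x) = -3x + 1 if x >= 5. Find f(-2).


-2 satisfies x < 5
f(-2) = 8

8


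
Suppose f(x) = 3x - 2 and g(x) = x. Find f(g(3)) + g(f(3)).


f(g(3)) = 7
g(f(3)) = 7
Sum = 14

14


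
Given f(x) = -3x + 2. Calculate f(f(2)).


f(2) = -4
f(-4) = 14

14


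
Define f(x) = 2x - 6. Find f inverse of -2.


Solve 2x - 6 = -2
x = (-2 + 6) / 2 = 2

2


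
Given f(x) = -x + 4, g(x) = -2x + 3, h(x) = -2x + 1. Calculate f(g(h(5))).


h(5) = -9
g(-9) = 21
f(21) = -17

-17


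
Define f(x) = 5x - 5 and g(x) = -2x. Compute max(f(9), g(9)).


40


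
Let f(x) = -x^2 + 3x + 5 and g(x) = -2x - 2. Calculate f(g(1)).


g(1) = -4
f(-4) = (-1)*(-4)^2 + 3*(-4) + 5 = -23

-23


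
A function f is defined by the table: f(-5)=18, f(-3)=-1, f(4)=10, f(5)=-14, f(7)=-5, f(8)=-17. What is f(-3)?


Reading from the table at x = -3

-1


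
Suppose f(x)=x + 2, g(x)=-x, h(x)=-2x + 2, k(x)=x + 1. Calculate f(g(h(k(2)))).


k(2) = 3
h(3) = -4
g(-4) = 4
f(4) = 6

6


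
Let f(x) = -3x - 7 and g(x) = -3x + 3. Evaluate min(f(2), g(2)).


f(2) = -13
g(2) = -3
min = -13

-13


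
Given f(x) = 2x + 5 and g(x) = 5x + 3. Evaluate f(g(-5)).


g(-5) = -22
f(-22) = -39

-39


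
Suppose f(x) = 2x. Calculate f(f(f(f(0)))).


0


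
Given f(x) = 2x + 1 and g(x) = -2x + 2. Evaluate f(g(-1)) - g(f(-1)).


f(g(-1)) = 9
g(f(-1)) = 4
Difference = 5

5


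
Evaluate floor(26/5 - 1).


26/5 = 5.2
5.2 - 1 = 4.2
floor(4.2) = 4

4


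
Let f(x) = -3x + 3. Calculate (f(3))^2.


f(3) = -6
(-6)^2 = 36

36


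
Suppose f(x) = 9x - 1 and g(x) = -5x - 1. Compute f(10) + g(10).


f(10) = 89
g(10) = -51
Sum = 38

38


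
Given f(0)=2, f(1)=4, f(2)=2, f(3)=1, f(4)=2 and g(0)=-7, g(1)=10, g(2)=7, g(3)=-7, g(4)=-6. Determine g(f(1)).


-6


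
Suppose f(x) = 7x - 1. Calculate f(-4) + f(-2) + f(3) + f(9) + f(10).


f(-4) = -29
f(-2) = -15
f(3) = 20
f(9) = 62
f(10) = 69
Sum = 107

107


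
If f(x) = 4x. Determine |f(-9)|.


f(-9) = -36
|-36| = 36

36


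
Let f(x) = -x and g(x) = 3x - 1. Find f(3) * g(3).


-24


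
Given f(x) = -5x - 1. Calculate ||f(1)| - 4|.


f(1) = -6
|-6| = 6
|6 - 4| = 2

2


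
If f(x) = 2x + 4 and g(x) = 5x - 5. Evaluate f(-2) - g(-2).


f(-2) = 0
g(-2) = -15
Difference = 15

15


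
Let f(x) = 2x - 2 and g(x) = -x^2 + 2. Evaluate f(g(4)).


g(4) = -14
f(-14) = -30

-30


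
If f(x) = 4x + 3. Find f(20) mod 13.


f(20) = 83
83 mod 13 = 5

5


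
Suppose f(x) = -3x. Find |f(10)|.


f(10) = -30
|-30| = 30

30


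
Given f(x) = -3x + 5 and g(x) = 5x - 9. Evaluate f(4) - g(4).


f(4) = -7
g(4) = 11
Difference = -18

-18


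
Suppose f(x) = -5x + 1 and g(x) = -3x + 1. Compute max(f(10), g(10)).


f(10) = -49
g(10) = -29
max = -29

-29


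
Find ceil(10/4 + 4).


10/4 = 2.5
2.5 + 4 = 6.5
ceil(6.5) = 7

7


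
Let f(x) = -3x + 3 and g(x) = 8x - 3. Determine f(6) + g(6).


f(6) = -15
g(6) = 45
Sum = 30

30


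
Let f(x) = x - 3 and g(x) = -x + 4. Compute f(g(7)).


g(7) = -3
f(-3) = -6

-6


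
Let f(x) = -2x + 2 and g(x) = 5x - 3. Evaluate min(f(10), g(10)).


f(10) = -18
g(10) = 47
min = -18

-18


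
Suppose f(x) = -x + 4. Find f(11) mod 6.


f(11) = -7
-7 mod 6 = 5

5


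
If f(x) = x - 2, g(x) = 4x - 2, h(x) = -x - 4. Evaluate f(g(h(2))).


-28


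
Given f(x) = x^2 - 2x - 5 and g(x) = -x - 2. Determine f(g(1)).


g(1) = -3
f(-3) = 1*(-3)^2 - 2*(-3) - 5 = 10

10


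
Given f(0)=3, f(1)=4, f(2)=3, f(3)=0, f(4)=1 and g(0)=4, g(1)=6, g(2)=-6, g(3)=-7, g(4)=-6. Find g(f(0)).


f(0) = 3
g(3) = -7

-7


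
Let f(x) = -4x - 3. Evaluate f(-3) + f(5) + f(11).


f(-3) = 9
f(5) = -23
f(11) = -47
Sum = -61

-61


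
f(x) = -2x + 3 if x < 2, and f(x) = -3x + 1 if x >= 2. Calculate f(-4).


11


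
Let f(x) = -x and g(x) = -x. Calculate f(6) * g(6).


36


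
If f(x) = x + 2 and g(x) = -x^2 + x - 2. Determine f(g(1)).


g(1) = -2
f(-2) = 0

0


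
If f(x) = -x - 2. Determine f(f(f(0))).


f(0) = -2
f(-2) = 0
f(0) = -2

-2


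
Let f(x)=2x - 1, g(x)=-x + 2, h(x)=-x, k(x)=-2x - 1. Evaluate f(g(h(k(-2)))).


k(-2) = 3
h(3) = -3
g(-3) = 5
f(5) = 9

9


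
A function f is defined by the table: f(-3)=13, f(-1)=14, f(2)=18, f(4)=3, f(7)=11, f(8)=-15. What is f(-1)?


Reading from the table at x = -1

14


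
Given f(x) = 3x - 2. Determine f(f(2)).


f(2) = 4
f(4) = 10

10


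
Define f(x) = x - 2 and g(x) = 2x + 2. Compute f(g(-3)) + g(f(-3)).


f(g(-3)) = -6
g(f(-3)) = -8
Sum = -14

-14


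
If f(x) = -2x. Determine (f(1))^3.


f(1) = -2
(-2)^3 = -8

-8


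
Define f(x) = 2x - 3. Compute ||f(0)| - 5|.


f(0) = -3
|-3| = 3
|3 - 5| = 2

2


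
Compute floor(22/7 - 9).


22/7 = 3.1429
3.1429 - 9 = -5.8571
floor(-5.8571) = -6

-6


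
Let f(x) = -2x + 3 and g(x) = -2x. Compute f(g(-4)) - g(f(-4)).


f(g(-4)) = -13
g(f(-4)) = -22
Difference = 9

9


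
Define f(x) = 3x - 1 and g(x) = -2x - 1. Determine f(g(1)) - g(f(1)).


f(g(1)) = -10
g(f(1)) = -5
Difference = -5

-5


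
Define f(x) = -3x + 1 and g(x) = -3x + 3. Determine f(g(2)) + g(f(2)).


f(g(2)) = 10
g(f(2)) = 18
Sum = 28

28


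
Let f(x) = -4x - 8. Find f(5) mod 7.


f(5) = -28
-28 mod 7 = 0

0


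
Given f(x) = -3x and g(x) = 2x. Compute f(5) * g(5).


f(5) = -15
g(5) = 10
Product = -150

-150


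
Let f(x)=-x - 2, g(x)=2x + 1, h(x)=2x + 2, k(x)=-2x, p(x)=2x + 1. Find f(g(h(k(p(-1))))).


-15


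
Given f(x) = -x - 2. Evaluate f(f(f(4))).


f(4) = -6
f(-6) = 4
f(4) = -6

-6


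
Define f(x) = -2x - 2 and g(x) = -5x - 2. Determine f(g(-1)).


g(-1) = 3
f(3) = -8

-8


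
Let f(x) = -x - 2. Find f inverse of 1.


Solve -x - 2 = 1
x = (1 + 2) / (-1) = -3

-3


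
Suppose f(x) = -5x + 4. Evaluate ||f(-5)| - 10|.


f(-5) = 29
|29| = 29
|29 - 10| = 19

19


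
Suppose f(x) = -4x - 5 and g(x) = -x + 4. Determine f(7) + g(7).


f(7) = -33
g(7) = -3
Sum = -36

-36


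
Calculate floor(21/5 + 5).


9


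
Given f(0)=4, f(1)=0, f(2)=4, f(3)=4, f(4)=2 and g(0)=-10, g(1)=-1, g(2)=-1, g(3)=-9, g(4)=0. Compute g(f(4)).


f(4) = 2
g(2) = -1

-1


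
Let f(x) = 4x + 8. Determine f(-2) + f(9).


f(-2) = 0
f(9) = 44
Sum = 44

44


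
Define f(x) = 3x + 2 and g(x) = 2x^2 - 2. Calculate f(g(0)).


-4


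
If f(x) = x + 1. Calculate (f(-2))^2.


f(-2) = -1
(-1)^2 = 1

1


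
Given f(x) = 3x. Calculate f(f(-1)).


f(-1) = -3
f(-3) = -9

-9


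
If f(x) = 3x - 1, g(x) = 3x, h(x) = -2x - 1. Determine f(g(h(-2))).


h(-2) = 3
g(3) = 9
f(9) = 26

26


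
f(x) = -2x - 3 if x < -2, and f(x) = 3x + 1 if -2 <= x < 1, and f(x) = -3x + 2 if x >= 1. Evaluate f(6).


6 satisfies x >= 1
f(6) = -16

-16


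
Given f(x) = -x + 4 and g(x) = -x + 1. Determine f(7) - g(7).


f(7) = -3
g(7) = -6
Difference = 3

3


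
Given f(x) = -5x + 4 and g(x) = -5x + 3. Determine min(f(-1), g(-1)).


f(-1) = 9
g(-1) = 8
min = 8

8


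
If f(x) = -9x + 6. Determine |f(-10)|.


f(-10) = 96
|96| = 96

96


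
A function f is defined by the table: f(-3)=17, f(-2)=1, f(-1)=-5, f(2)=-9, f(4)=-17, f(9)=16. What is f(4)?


Reading from the table at x = 4

-17


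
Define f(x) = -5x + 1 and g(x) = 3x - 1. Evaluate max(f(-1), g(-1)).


f(-1) = 6
g(-1) = -4
max = 6

6


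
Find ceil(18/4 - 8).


18/4 = 4.5
4.5 - 8 = -3.5
ceil(-3.5) = -3

-3


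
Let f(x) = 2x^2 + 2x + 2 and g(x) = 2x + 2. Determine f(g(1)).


g(1) = 4
f(4) = 2*(4)^2 + 2*(4) + 2 = 42

42


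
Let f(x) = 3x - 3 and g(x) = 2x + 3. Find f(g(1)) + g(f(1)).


f(g(1)) = 12
g(f(1)) = 3
Sum = 15

15


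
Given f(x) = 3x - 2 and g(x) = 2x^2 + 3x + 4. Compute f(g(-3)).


g(-3) = 13
f(13) = 37

37


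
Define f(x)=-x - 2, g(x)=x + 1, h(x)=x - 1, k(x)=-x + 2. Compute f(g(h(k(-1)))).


-5


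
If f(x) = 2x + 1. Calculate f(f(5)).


f(5) = 11
f(11) = 23

23


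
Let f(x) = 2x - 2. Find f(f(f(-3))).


-38


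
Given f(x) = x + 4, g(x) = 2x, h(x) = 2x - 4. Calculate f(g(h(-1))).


h(-1) = -6
g(-6) = -12
f(-12) = -8

-8


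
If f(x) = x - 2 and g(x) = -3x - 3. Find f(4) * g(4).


f(4) = 2
g(4) = -15
Product = -30

-30


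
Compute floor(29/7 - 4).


29/7 = 4.1429
4.1429 - 4 = 0.1429
floor(0.1429) = 0

0


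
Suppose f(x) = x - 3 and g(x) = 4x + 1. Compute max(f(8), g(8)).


f(8) = 5
g(8) = 33
max = 33

33


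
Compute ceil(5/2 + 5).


8


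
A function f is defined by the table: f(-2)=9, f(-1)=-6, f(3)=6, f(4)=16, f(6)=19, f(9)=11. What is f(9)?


Reading from the table at x = 9

11


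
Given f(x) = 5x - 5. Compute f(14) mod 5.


f(14) = 65
65 mod 5 = 0

0


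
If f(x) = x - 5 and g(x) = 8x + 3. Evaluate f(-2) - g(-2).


6


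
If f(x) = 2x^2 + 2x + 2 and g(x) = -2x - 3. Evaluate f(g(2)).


g(2) = -7
f(-7) = 2*(-7)^2 + 2*(-7) + 2 = 86

86


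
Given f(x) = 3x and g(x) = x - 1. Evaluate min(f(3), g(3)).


f(3) = 9
g(3) = 2
min = 2

2


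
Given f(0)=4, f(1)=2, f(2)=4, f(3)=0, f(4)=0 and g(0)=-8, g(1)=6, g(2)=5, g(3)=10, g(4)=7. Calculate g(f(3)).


f(3) = 0
g(0) = -8

-8


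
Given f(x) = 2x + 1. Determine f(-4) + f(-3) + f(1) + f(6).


f(-4) = -7
f(-3) = -5
f(1) = 3
f(6) = 13
Sum = 4

4


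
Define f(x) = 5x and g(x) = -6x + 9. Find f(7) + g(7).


2


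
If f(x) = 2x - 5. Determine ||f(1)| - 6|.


f(1) = -3
|-3| = 3
|3 - 6| = 3

3


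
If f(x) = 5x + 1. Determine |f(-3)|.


f(-3) = -14
|-14| = 14

14


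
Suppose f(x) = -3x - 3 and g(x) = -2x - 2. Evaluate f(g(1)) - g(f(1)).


f(g(1)) = 9
g(f(1)) = 10
Difference = -1

-1


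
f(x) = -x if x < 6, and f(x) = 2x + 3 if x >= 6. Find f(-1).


-1 satisfies x < 6
f(-1) = 1

1


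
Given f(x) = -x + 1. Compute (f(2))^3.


f(2) = -1
(-1)^3 = -1

-1


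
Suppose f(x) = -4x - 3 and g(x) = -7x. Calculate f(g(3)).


81


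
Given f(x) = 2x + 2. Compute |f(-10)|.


f(-10) = -18
|-18| = 18

18


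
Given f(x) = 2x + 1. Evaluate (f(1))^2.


f(1) = 3
(3)^2 = 9

9


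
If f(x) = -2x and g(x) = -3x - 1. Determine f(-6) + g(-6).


f(-6) = 12
g(-6) = 17
Sum = 29

29


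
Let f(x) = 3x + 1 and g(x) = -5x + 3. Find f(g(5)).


g(5) = -22
f(-22) = -65

-65


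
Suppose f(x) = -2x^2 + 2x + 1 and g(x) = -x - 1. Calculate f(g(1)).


g(1) = -2
f(-2) = (-2)*(-2)^2 + 2*(-2) + 1 = -11

-11


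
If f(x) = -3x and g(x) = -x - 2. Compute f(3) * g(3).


f(3) = -9
g(3) = -5
Product = 45

45


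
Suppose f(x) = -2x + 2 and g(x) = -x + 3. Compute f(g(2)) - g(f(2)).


f(g(2)) = 0
g(f(2)) = 5
Difference = -5

-5


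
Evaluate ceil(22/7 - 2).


22/7 = 3.1429
3.1429 - 2 = 1.1429
ceil(1.1429) = 2

2


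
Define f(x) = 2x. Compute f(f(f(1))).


f(1) = 2
f(2) = 4
f(4) = 8

8


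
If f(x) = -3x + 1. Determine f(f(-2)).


-20


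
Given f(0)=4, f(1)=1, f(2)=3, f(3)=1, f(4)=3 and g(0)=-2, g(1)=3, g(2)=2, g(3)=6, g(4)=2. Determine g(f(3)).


f(3) = 1
g(1) = 3

3


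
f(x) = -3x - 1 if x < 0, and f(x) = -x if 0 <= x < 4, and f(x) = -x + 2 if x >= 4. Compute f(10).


10 satisfies x >= 4
f(10) = -8

-8


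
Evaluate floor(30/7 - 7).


30/7 = 4.2857
4.2857 - 7 = -2.7143
floor(-2.7143) = -3

-3


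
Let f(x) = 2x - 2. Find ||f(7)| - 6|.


f(7) = 12
|12| = 12
|12 - 6| = 6

6


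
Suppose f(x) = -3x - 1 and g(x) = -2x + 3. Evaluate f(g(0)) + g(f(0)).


f(g(0)) = -10
g(f(0)) = 5
Sum = -5

-5


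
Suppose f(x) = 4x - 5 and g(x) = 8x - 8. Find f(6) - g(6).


f(6) = 19
g(6) = 40
Difference = -21

-21


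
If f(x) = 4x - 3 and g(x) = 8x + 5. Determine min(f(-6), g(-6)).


f(-6) = -27
g(-6) = -43
min = -43

-43


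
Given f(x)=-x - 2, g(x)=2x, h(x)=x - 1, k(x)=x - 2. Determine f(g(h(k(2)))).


k(2) = 0
h(0) = -1
g(-1) = -2
f(-2) = 0

0


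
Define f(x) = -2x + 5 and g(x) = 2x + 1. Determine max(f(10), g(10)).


f(10) = -15
g(10) = 21
max = 21

21


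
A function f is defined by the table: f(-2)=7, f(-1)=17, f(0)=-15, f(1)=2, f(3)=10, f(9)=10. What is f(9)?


Reading from the table at x = 9

10


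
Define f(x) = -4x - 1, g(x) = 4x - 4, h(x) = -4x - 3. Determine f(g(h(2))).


h(2) = -11
g(-11) = -48
f(-48) = 191

191


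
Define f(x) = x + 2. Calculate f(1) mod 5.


3


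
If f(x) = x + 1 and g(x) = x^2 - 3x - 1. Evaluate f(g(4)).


g(4) = 3
f(3) = 4

4


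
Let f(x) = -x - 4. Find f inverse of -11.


Solve -x - 4 = -11
x = (-11 + 4) / (-1) = 7

7


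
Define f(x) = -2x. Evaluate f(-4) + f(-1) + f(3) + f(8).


f(-4) = 8
f(-1) = 2
f(3) = -6
f(8) = -16
Sum = -12

-12


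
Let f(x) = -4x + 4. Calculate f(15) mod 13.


f(15) = -56
-56 mod 13 = 9

9


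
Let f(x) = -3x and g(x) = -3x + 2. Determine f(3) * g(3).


f(3) = -9
g(3) = -7
Product = 63

63


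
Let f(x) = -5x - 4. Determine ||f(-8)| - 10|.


f(-8) = 36
|36| = 36
|36 - 10| = 26

26


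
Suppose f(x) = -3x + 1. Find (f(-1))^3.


64


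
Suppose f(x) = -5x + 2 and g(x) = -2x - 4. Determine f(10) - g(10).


f(10) = -48
g(10) = -24
Difference = -24

-24


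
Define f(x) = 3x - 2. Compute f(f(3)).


f(3) = 7
f(7) = 19

19


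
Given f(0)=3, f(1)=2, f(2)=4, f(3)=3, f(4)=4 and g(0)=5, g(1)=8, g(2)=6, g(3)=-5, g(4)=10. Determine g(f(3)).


f(3) = 3
g(3) = -5

-5


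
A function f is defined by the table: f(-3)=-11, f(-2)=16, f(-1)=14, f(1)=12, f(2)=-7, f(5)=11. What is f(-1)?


14


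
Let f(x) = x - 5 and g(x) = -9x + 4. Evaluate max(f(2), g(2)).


f(2) = -3
g(2) = -14
max = -3

-3


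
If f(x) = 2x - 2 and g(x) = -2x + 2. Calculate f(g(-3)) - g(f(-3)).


f(g(-3)) = 14
g(f(-3)) = 18
Difference = -4

-4


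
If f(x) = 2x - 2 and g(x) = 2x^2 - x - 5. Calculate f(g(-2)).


g(-2) = 5
f(5) = 8

8


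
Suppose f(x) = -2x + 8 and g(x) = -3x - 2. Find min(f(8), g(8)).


f(8) = -8
g(8) = -26
min = -26

-26


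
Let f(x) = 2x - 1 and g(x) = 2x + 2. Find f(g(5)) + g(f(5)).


f(g(5)) = 23
g(f(5)) = 20
Sum = 43

43


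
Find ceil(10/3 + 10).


10/3 = 3.3333
3.3333 + 10 = 13.3333
ceil(13.3333) = 14

14


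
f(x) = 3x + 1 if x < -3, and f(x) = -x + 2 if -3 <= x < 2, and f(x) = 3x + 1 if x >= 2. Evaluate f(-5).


-5 satisfies x < -3
f(-5) = -14

-14


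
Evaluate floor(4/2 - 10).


4/2 = 2
2 - 10 = -8
floor(-8) = -8

-8


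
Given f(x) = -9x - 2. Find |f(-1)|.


f(-1) = 7
|7| = 7

7


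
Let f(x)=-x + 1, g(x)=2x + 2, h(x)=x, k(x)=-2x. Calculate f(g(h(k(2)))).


k(2) = -4
h(-4) = -4
g(-4) = -6
f(-6) = 7

7


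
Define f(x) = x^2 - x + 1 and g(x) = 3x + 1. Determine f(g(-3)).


g(-3) = -8
f(-8) = 1*(-8)^2 - 1*(-8) + 1 = 73

73


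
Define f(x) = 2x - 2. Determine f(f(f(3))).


10


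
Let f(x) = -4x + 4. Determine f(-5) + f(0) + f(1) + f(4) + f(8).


f(-5) = 24
f(0) = 4
f(1) = 0
f(4) = -12
f(8) = -28
Sum = -12

-12


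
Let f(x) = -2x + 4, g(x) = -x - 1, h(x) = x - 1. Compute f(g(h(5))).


h(5) = 4
g(4) = -5
f(-5) = 14

14


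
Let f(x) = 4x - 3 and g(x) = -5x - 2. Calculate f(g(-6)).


g(-6) = 28
f(28) = 109

109


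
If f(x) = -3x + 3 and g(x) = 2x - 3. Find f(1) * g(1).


f(1) = 0
g(1) = -1
Product = 0

0


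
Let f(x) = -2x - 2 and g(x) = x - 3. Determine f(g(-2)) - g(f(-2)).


f(g(-2)) = 8
g(f(-2)) = -1
Difference = 9

9


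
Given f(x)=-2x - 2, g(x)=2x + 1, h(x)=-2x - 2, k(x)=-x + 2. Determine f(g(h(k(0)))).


20


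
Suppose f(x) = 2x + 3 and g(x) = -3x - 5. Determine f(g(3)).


g(3) = -14
f(-14) = -25

-25


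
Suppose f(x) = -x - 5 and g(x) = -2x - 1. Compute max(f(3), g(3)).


-7


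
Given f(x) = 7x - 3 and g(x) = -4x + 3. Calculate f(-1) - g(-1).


f(-1) = -10
g(-1) = 7
Difference = -17

-17


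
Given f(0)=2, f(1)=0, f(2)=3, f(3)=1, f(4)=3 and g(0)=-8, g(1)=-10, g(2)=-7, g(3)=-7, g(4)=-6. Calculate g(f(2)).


f(2) = 3
g(3) = -7

-7


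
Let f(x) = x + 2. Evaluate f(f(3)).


f(3) = 5
f(5) = 7

7


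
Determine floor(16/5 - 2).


16/5 = 3.2
3.2 - 2 = 1.2
floor(1.2) = 1

1


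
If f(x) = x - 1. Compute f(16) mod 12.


f(16) = 15
15 mod 12 = 3

3


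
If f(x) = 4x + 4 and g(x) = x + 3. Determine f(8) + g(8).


f(8) = 36
g(8) = 11
Sum = 47

47


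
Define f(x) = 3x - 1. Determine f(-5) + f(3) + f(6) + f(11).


f(-5) = -16
f(3) = 8
f(6) = 17
f(11) = 32
Sum = 41

41


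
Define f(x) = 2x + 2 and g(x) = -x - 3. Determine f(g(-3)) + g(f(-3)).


f(g(-3)) = 2
g(f(-3)) = 1
Sum = 3

3


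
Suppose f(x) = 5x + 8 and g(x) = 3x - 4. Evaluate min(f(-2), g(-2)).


f(-2) = -2
g(-2) = -10
min = -10

-10


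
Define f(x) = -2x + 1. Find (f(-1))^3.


f(-1) = 3
(3)^3 = 27

27


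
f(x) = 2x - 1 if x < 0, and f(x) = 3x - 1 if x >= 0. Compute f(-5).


-5 satisfies x < 0
f(-5) = -11

-11


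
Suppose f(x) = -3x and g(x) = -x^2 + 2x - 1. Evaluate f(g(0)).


g(0) = -1
f(-1) = 3

3


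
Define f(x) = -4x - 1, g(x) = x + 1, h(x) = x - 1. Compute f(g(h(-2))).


h(-2) = -3
g(-3) = -2
f(-2) = 7

7


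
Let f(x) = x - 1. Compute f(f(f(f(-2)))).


f(-2) = -3
f(-3) = -4
f(-4) = -5
f(-5) = -6

-6


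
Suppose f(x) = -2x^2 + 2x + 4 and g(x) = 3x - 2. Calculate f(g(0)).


g(0) = -2
f(-2) = (-2)*(-2)^2 + 2*(-2) + 4 = -8

-8


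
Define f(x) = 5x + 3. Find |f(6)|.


f(6) = 33
|33| = 33

33


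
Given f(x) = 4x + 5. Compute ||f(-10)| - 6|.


f(-10) = -35
|-35| = 35
|35 - 6| = 29

29


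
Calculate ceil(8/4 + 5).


7


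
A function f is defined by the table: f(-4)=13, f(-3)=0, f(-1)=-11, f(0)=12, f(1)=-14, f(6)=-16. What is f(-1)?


Reading from the table at x = -1

-11


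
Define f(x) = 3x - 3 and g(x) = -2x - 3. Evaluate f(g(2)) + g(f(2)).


f(g(2)) = -24
g(f(2)) = -9
Sum = -33

-33


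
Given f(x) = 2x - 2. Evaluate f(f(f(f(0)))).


f(0) = -2
f(-2) = -6
f(-6) = -14
f(-14) = -30

-30


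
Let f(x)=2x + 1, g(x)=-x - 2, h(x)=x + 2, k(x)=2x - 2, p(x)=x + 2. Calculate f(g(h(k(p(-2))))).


p(-2) = 0
k(0) = -2
h(-2) = 0
g(0) = -2
f(-2) = -3

-3


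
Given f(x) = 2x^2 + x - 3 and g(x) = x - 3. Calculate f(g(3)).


g(3) = 0
f(0) = 2*(0)^2 + 1*(0) - 3 = -3

-3


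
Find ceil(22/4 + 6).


22/4 = 5.5
5.5 + 6 = 11.5
ceil(11.5) = 12

12


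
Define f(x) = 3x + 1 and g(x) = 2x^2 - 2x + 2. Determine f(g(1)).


g(1) = 2
f(2) = 7

7


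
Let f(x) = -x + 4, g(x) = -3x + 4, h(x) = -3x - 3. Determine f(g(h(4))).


h(4) = -15
g(-15) = 49
f(49) = -45

-45


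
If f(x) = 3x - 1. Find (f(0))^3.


f(0) = -1
(-1)^3 = -1

-1


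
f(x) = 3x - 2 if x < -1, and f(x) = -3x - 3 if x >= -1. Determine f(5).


5 satisfies x >= -1
f(5) = -18

-18


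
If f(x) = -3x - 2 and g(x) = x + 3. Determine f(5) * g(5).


f(5) = -17
g(5) = 8
Product = -136

-136


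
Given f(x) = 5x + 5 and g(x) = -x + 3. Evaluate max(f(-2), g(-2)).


f(-2) = -5
g(-2) = 5
max = 5

5


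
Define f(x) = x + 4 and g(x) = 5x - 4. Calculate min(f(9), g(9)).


f(9) = 13
g(9) = 41
min = 13

13


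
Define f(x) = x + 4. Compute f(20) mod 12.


0


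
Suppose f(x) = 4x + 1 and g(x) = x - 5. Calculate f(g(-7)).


g(-7) = -12
f(-12) = -47

-47


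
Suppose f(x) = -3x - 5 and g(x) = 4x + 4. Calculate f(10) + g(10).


f(10) = -35
g(10) = 44
Sum = 9

9


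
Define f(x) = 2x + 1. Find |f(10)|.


f(10) = 21
|21| = 21

21


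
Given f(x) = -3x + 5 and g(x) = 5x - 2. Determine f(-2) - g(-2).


f(-2) = 11
g(-2) = -12
Difference = 23

23


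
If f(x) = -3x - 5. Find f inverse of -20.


Solve -3x - 5 = -20
x = (-20 + 5) / (-3) = 5

5


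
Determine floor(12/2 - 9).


12/2 = 6
6 - 9 = -3
floor(-3) = -3

-3


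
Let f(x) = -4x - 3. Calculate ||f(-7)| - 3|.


22


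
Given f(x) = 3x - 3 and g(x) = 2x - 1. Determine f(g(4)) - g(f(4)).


1
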